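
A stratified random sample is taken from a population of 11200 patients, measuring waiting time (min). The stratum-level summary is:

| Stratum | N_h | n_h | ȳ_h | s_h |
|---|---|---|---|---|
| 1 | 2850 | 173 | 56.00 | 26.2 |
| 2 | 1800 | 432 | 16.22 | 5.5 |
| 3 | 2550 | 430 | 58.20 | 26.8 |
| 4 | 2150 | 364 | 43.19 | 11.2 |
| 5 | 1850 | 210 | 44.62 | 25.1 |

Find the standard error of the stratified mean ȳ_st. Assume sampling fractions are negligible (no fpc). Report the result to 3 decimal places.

SE(ȳ_st) ≈ 0.663

V̂(ȳ_st) = Σ W_h² s_h²/n_h, with W_h = N_h/N and N = 11200:
  stratum 1: (2850/11200)²·26.2²/173 = 0.256927
  stratum 2: (1800/11200)²·5.5²/432 = 0.00180863
  stratum 3: (2550/11200)²·26.8²/430 = 0.0865856
  stratum 4: (2150/11200)²·11.2²/364 = 0.0126992
  stratum 5: (1850/11200)²·25.1²/210 = 0.0818532
V̂(ȳ_st) = 0.439874
SE(ȳ_st) = √0.439874 = 0.66323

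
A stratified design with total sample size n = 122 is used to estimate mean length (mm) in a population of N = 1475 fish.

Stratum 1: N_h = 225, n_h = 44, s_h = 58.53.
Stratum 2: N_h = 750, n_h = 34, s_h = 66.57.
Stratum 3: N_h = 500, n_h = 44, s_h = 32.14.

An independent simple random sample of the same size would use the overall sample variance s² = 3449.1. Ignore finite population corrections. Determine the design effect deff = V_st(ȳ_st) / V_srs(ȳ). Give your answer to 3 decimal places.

V̂(ȳ_st) = Σ W_h² s_h²/n_h, with W_h = N_h/N and N = 1475:
  stratum 1: (225/1475)²·58.53²/44 = 1.8117
  stratum 2: (750/1475)²·66.57²/34 = 33.699
  stratum 3: (500/1475)²·32.14²/44 = 2.69771
V_st = 38.2084
V_srs = s²/n = 3449.1/122 = 28.2713
deff = V_st / V_srs = 38.2084/28.2713 = 1.3515

deff ≈ 1.351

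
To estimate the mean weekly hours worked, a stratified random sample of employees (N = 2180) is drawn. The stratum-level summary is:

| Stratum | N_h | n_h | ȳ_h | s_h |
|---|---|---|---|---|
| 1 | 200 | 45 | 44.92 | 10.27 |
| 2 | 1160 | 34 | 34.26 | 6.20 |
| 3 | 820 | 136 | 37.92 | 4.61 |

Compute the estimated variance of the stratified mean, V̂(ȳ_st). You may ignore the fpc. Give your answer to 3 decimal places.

V̂(ȳ_st) = Σ W_h² s_h²/n_h, with W_h = N_h/N and N = 2180:
  stratum 1: (200/2180)²·10.27²/45 = 0.0197277
  stratum 2: (1160/2180)²·6.20²/34 = 0.320116
  stratum 3: (820/2180)²·4.61²/136 = 0.0221094
V̂(ȳ_st) = 0.361953

V̂(ȳ_st) ≈ 0.362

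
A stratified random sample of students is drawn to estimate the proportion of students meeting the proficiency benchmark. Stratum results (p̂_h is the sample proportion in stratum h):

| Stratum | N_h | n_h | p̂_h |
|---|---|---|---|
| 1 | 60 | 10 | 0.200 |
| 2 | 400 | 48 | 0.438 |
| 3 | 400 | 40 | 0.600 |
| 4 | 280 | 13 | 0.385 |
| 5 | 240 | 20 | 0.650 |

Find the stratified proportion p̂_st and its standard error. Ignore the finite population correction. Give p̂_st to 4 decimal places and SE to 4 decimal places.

p̂_st ≈ 0.5007, SE ≈ 0.0465

N = 1380; stratum weights W_h = N_h/N.
p̂_st = Σ W_h p̂_h = (60·0.200 + 400·0.438 + 400·0.600 + 280·0.385 + 240·0.650)/1380 = 0.50072
V̂(p̂_st) = Σ W_h² p̂_h(1−p̂_h)/(n_h−1):
  stratum 1: (60/1380)²·0.200·0.800/9 = 3.36064e-05
  stratum 2: (400/1380)²·0.438·0.562/47 = 0.000440022
  stratum 3: (400/1380)²·0.600·0.400/39 = 0.000517021
  stratum 4: (280/1380)²·0.385·0.615/12 = 0.000812293
  stratum 5: (240/1380)²·0.650·0.350/19 = 0.000362153
V̂(p̂_st) = 0.0021651; SE = √V̂ = 0.0465306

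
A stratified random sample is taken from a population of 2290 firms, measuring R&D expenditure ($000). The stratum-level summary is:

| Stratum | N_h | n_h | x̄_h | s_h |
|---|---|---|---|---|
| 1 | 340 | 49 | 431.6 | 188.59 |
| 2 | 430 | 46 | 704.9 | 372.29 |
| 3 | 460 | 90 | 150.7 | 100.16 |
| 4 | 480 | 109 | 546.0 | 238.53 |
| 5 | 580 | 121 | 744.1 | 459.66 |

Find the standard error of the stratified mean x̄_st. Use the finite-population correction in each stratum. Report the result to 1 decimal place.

V̂(x̄_st) = Σ W_h² (1 − n_h/N_h) s_h²/n_h, with W_h = N_h/N and N = 2290:
  stratum 1: (340/2290)²·(1 − 49/340)·188.59²/49 = 13.6944
  stratum 2: (430/2290)²·(1 − 46/430)·372.29²/46 = 94.871
  stratum 3: (460/2290)²·(1 − 90/460)·100.16²/90 = 3.61772
  stratum 4: (480/2290)²·(1 − 109/480)·238.53²/109 = 17.7257
  stratum 5: (580/2290)²·(1 − 121/580)·459.66²/121 = 88.6457
V̂(x̄_st) = 218.555
SE(x̄_st) = √218.555 = 14.7836

SE(x̄_st) ≈ 14.8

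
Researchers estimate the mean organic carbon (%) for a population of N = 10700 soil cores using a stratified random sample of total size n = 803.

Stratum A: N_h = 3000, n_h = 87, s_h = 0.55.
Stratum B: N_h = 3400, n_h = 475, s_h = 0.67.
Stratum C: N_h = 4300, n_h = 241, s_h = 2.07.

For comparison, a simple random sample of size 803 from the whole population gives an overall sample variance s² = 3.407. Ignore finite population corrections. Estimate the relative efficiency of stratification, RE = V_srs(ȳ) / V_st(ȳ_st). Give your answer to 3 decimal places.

RE ≈ 1.309

V̂(ȳ_st) = Σ W_h² s_h²/n_h, with W_h = N_h/N and N = 10700:
  stratum A: (3000/10700)²·0.55²/87 = 0.000273326
  stratum B: (3400/10700)²·0.67²/475 = 9.54215e-05
  stratum C: (4300/10700)²·2.07²/241 = 0.0028714
V_st = 0.00324014
V_srs = s²/n = 3.407/803 = 0.00424284
Relative efficiency = V_srs / V_st = 0.00424284/0.00324014 = 1.3095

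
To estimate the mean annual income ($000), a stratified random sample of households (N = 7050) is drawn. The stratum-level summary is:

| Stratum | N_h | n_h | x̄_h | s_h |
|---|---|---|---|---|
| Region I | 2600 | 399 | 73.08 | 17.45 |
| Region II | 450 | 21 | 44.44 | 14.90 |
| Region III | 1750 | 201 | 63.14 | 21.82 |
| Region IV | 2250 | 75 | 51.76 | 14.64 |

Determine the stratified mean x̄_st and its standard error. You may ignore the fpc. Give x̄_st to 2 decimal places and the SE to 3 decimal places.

x̄_st = Σ W_h x̄_h = (2600·73.08 + 450·44.44 + 1750·63.14 + 2250·51.76)/7050 = 61.98028
V̂(x̄_st) = Σ W_h² s_h²/n_h, with W_h = N_h/N and N = 7050:
  stratum Region I: (2600/7050)²·17.45²/399 = 0.103797
  stratum Region II: (450/7050)²·14.90²/21 = 0.0430725
  stratum Region III: (1750/7050)²·21.82²/201 = 0.145952
  stratum Region IV: (2250/7050)²·14.64²/75 = 0.291077
V̂(x̄_st) = 0.583899
SE(x̄_st) = √0.583899 = 0.764133

x̄_st ≈ 61.98, SE ≈ 0.764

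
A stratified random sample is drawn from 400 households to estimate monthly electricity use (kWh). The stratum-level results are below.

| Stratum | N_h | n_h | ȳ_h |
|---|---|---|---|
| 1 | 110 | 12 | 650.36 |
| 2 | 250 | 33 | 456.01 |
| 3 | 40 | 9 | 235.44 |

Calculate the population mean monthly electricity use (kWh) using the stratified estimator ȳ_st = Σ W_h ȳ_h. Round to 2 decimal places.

ȳ_st ≈ 487.40

N = Σ N_h = 400. Stratum weights W_h = N_h/N.
ȳ_st = (110·650.36 + 250·456.01 + 40·235.44) / 400 = 487.3993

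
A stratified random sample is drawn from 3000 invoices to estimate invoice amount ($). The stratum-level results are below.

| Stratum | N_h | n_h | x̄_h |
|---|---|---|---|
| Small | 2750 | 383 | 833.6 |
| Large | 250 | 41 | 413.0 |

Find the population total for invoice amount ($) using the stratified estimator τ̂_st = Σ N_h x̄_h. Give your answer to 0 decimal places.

τ̂_st ≈ 2395650

τ̂_st = Σ N_h x̄_h = 2750·833.6 + 250·413.0 = 2395650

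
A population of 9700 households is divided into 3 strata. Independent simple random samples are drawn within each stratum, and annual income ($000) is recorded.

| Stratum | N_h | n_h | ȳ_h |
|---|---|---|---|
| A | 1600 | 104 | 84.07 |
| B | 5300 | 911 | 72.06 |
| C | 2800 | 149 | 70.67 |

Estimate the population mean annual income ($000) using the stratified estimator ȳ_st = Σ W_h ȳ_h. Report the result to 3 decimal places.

ȳ_st ≈ 73.640

N = Σ N_h = 9700. Stratum weights W_h = N_h/N.
ȳ_st = (1600·84.07 + 5300·72.06 + 2800·70.67) / 9700 = 73.63979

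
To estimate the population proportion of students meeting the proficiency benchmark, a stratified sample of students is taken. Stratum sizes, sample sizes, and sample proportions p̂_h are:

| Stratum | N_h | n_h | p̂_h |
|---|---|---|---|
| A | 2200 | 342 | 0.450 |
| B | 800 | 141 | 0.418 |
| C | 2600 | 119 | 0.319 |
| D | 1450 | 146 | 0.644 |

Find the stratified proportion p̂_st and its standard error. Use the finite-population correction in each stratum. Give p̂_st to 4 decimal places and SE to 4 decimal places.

N = 7050; stratum weights W_h = N_h/N.
p̂_st = Σ W_h p̂_h = (2200·0.450 + 800·0.418 + 2600·0.319 + 1450·0.644)/7050 = 0.43796
V̂(p̂_st) = Σ W_h² (1 − n_h/N_h) p̂_h(1−p̂_h)/(n_h−1):
  stratum A: (2200/7050)²·(1 − 342/2200)·0.450·0.550/341 = 5.96913e-05
  stratum B: (800/7050)²·(1 − 141/800)·0.418·0.582/140 = 1.84318e-05
  stratum C: (2600/7050)²·(1 − 119/2600)·0.319·0.681/118 = 0.000238934
  stratum D: (1450/7050)²·(1 − 146/1450)·0.644·0.356/145 = 6.01499e-05
V̂(p̂_st) = 0.000377207; SE = √V̂ = 0.0194218

p̂_st ≈ 0.4380, SE ≈ 0.0194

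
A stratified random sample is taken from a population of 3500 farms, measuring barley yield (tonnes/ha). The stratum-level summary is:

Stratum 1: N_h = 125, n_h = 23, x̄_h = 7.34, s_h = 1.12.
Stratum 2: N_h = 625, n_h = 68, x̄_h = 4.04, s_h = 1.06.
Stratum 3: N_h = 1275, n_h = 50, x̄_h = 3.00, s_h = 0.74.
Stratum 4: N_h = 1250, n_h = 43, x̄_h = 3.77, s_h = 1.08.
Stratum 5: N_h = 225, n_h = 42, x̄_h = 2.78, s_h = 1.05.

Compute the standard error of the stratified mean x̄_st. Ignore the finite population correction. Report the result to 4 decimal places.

V̂(x̄_st) = Σ W_h² s_h²/n_h, with W_h = N_h/N and N = 3500:
  stratum 1: (125/3500)²·1.12²/23 = 6.95652e-05
  stratum 2: (625/3500)²·1.06²/68 = 0.000526898
  stratum 3: (1275/3500)²·0.74²/50 = 0.00145338
  stratum 4: (1250/3500)²·1.08²/43 = 0.0034599
  stratum 5: (225/3500)²·1.05²/42 = 0.000108482
V̂(x̄_st) = 0.00561822
SE(x̄_st) = √0.00561822 = 0.0749548

SE(x̄_st) ≈ 0.0750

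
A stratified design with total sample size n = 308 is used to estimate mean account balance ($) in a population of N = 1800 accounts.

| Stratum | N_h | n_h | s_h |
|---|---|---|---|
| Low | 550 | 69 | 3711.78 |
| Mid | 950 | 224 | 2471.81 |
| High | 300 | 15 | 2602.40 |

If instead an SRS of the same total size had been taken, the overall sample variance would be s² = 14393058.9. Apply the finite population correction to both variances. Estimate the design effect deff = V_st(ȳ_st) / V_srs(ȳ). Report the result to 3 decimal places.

deff ≈ 0.878

V̂(ȳ_st) = Σ W_h² (1 − n_h/N_h) s_h²/n_h, with W_h = N_h/N and N = 1800:
  stratum Low: (550/1800)²·(1 − 69/550)·3711.78²/69 = 16303.4
  stratum Mid: (950/1800)²·(1 − 224/950)·2471.81²/224 = 5806.27
  stratum High: (300/1800)²·(1 − 15/300)·2602.40²/15 = 11914.6
V_st = 34024.2
V_srs = (1 − 308/1800)·14393058.9/308 = 38734.6
deff = V_st / V_srs = 34024.2/38734.6 = 0.8784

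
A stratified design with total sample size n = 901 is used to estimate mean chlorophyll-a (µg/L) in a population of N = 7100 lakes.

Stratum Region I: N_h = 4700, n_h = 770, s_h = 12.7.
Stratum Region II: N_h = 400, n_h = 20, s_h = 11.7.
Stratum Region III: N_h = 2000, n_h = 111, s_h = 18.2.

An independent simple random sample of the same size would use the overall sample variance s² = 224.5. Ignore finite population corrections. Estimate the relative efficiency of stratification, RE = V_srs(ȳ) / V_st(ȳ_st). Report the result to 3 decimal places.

RE ≈ 0.711

V̂(ȳ_st) = Σ W_h² s_h²/n_h, with W_h = N_h/N and N = 7100:
  stratum Region I: (4700/7100)²·12.7²/770 = 0.0917901
  stratum Region II: (400/7100)²·11.7²/20 = 0.0217243
  stratum Region III: (2000/7100)²·18.2²/111 = 0.23679
V_st = 0.350304
V_srs = s²/n = 224.5/901 = 0.249168
Relative efficiency = V_srs / V_st = 0.249168/0.350304 = 0.7113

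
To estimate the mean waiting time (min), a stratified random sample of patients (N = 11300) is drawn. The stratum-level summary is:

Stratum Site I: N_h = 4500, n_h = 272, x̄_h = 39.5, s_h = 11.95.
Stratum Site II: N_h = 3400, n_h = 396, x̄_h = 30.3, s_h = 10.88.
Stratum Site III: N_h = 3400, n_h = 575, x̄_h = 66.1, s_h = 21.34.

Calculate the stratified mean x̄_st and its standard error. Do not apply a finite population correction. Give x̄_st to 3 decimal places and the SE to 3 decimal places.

x̄_st = Σ W_h x̄_h = (4500·39.5 + 3400·30.3 + 3400·66.1)/11300 = 44.73540
V̂(x̄_st) = Σ W_h² s_h²/n_h, with W_h = N_h/N and N = 11300:
  stratum Site I: (4500/11300)²·11.95²/272 = 0.0832597
  stratum Site II: (3400/11300)²·10.88²/396 = 0.0270622
  stratum Site III: (3400/11300)²·21.34²/575 = 0.0717005
V̂(x̄_st) = 0.182022
SE(x̄_st) = √0.182022 = 0.426641

x̄_st ≈ 44.735, SE ≈ 0.427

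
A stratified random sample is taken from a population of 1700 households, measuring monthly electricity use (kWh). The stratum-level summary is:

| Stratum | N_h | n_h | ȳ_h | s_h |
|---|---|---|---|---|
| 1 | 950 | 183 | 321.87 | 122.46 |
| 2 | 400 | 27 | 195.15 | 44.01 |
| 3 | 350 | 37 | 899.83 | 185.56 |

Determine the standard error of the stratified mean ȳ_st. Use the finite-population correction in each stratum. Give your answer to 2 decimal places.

V̂(ȳ_st) = Σ W_h² (1 − n_h/N_h) s_h²/n_h, with W_h = N_h/N and N = 1700:
  stratum 1: (950/1700)²·(1 − 183/950)·122.46²/183 = 20.6613
  stratum 2: (400/1700)²·(1 − 27/400)·44.01²/27 = 3.70348
  stratum 3: (350/1700)²·(1 − 37/350)·185.56²/37 = 35.2762
V̂(ȳ_st) = 59.641
SE(ȳ_st) = √59.641 = 7.72276

SE(ȳ_st) ≈ 7.72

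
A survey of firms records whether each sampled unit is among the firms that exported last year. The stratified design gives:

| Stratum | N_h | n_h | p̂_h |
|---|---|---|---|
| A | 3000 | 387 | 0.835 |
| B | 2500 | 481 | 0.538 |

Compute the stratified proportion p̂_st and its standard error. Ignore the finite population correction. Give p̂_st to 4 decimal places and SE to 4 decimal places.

N = 5500; stratum weights W_h = N_h/N.
p̂_st = Σ W_h p̂_h = (3000·0.835 + 2500·0.538)/5500 = 0.70000
V̂(p̂_st) = Σ W_h² p̂_h(1−p̂_h)/(n_h−1):
  stratum A: (3000/5500)²·0.835·0.165/386 = 0.000106194
  stratum B: (2500/5500)²·0.538·0.462/480 = 0.000106989
V̂(p̂_st) = 0.000213183; SE = √V̂ = 0.0146008

p̂_st ≈ 0.7000, SE ≈ 0.0146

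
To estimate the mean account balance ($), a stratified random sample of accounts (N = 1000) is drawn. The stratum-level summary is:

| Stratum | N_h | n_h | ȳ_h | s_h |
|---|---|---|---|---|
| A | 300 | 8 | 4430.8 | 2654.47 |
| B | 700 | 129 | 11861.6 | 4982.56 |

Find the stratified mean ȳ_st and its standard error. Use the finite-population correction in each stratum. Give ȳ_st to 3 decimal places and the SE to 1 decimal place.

ȳ_st = Σ W_h ȳ_h = (300·4430.8 + 700·11861.6)/1000 = 9632.36000
V̂(ȳ_st) = Σ W_h² (1 − n_h/N_h) s_h²/n_h, with W_h = N_h/N and N = 1000:
  stratum A: (300/1000)²·(1 − 8/300)·2654.47²/8 = 77156
  stratum B: (700/1000)²·(1 − 129/700)·4982.56²/129 = 76921.8
V̂(ȳ_st) = 154078
SE(ȳ_st) = √154078 = 392.527

ȳ_st ≈ 9632.360, SE ≈ 392.5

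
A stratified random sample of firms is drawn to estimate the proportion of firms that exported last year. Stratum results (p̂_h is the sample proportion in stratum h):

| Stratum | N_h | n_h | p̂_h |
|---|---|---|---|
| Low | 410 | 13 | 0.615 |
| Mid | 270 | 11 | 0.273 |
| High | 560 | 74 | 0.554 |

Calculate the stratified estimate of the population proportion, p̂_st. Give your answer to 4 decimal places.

p̂_st ≈ 0.5130

N = 1240; stratum weights W_h = N_h/N.
p̂_st = Σ W_h p̂_h = (410·0.615 + 270·0.273 + 560·0.554)/1240 = 0.51298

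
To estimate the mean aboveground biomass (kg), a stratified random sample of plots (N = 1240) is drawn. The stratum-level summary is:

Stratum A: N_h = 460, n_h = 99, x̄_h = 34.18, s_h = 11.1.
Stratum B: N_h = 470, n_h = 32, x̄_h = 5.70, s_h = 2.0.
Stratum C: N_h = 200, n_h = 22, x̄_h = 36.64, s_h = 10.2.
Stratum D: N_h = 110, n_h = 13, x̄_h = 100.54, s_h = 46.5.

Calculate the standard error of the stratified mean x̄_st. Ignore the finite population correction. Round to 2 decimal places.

SE(x̄_st) ≈ 1.27

V̂(x̄_st) = Σ W_h² s_h²/n_h, with W_h = N_h/N and N = 1240:
  stratum A: (460/1240)²·11.1²/99 = 0.171271
  stratum B: (470/1240)²·2.0²/32 = 0.0179582
  stratum C: (200/1240)²·10.2²/22 = 0.123025
  stratum D: (110/1240)²·46.5²/13 = 1.30889
V̂(x̄_st) = 1.62115
SE(x̄_st) = √1.62115 = 1.27324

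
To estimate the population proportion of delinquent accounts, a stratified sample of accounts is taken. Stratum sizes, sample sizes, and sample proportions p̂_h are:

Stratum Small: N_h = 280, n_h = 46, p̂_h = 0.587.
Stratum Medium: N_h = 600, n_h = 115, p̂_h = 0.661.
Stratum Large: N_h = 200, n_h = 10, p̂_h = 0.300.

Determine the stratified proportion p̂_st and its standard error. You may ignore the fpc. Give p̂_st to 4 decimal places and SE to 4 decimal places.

p̂_st ≈ 0.5750, SE ≈ 0.0421

N = 1080; stratum weights W_h = N_h/N.
p̂_st = Σ W_h p̂_h = (280·0.587 + 600·0.661 + 200·0.300)/1080 = 0.57496
V̂(p̂_st) = Σ W_h² p̂_h(1−p̂_h)/(n_h−1):
  stratum Small: (280/1080)²·0.587·0.413/45 = 0.000362113
  stratum Medium: (600/1080)²·0.661·0.339/114 = 0.000606668
  stratum Large: (200/1080)²·0.300·0.700/9 = 0.000800183
V̂(p̂_st) = 0.00176896; SE = √V̂ = 0.0420591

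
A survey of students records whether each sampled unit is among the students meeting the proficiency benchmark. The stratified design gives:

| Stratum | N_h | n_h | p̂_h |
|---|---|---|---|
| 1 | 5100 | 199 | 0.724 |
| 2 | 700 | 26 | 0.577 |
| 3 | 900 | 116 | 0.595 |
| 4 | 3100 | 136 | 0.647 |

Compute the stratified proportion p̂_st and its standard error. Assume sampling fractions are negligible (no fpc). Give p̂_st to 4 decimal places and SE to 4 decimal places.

N = 9800; stratum weights W_h = N_h/N.
p̂_st = Σ W_h p̂_h = (5100·0.724 + 700·0.577 + 900·0.595 + 3100·0.647)/9800 = 0.67730
V̂(p̂_st) = Σ W_h² p̂_h(1−p̂_h)/(n_h−1):
  stratum 1: (5100/9800)²·0.724·0.276/198 = 0.00027332
  stratum 2: (700/9800)²·0.577·0.423/25 = 4.98104e-05
  stratum 3: (900/9800)²·0.595·0.405/115 = 1.76729e-05
  stratum 4: (3100/9800)²·0.647·0.353/135 = 0.000169284
V̂(p̂_st) = 0.000510087; SE = √V̂ = 0.0225851

p̂_st ≈ 0.6773, SE ≈ 0.0226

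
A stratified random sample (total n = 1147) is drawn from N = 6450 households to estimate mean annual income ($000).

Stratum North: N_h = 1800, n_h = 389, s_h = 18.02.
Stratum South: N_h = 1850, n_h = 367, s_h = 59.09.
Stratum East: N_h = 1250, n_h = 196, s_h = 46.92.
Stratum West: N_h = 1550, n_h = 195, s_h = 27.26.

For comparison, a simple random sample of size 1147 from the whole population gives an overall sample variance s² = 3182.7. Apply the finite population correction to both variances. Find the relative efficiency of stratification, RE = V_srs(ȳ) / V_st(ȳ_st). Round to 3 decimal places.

RE ≈ 1.860

V̂(ȳ_st) = Σ W_h² (1 − n_h/N_h) s_h²/n_h, with W_h = N_h/N and N = 6450:
  stratum North: (1800/6450)²·(1 − 389/1800)·18.02²/389 = 0.0509612
  stratum South: (1850/6450)²·(1 − 367/1850)·59.09²/367 = 0.627416
  stratum East: (1250/6450)²·(1 − 196/1250)·46.92²/196 = 0.355706
  stratum West: (1550/6450)²·(1 − 195/1550)·27.26²/195 = 0.192384
V_st = 1.22647
V_srs = (1 − 1147/6450)·3182.7/1147 = 2.28136
Relative efficiency = V_srs / V_st = 2.28136/1.22647 = 1.8601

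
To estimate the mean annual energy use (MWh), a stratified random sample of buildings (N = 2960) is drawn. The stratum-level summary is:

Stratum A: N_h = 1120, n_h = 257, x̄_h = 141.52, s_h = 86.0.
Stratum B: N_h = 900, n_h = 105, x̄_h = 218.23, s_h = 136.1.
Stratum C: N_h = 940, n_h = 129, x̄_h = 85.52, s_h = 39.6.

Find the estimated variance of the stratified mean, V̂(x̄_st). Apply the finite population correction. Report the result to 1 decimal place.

V̂(x̄_st) = Σ W_h² (1 − n_h/N_h) s_h²/n_h, with W_h = N_h/N and N = 2960:
  stratum A: (1120/2960)²·(1 − 257/1120)·86.0²/257 = 3.17475
  stratum B: (900/2960)²·(1 − 105/900)·136.1²/105 = 14.4063
  stratum C: (940/2960)²·(1 − 129/940)·39.6²/129 = 1.05771
V̂(x̄_st) = 18.6388

V̂(x̄_st) ≈ 18.6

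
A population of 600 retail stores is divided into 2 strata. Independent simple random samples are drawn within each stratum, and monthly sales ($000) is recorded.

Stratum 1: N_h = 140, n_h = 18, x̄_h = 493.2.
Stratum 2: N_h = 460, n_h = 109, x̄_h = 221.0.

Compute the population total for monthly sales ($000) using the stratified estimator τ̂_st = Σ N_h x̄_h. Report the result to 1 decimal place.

τ̂_st = Σ N_h x̄_h = 140·493.2 + 460·221.0 = 170708.0

τ̂_st ≈ 170708.0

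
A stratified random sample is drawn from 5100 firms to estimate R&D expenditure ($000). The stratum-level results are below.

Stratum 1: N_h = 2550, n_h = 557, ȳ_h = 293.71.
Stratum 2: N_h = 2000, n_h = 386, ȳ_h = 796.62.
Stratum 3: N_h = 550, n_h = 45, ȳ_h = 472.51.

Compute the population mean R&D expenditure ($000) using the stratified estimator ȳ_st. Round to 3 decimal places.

N = Σ N_h = 5100. Stratum weights W_h = N_h/N.
ȳ_st = (2550·293.71 + 2000·796.62 + 550·472.51) / 5100 = 510.21196

ȳ_st ≈ 510.212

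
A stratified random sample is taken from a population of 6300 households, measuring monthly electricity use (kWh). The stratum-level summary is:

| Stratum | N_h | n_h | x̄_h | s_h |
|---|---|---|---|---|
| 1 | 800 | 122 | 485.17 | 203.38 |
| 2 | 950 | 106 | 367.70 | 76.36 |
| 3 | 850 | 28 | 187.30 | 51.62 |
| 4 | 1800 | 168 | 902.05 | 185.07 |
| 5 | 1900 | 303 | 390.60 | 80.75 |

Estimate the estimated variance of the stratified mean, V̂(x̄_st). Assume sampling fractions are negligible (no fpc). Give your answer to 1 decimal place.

V̂(x̄_st) = Σ W_h² s_h²/n_h, with W_h = N_h/N and N = 6300:
  stratum 1: (800/6300)²·203.38²/122 = 5.46708
  stratum 2: (950/6300)²·76.36²/106 = 1.25081
  stratum 3: (850/6300)²·51.62²/28 = 1.73235
  stratum 4: (1800/6300)²·185.07²/168 = 16.6428
  stratum 5: (1900/6300)²·80.75²/303 = 1.95735
V̂(x̄_st) = 27.0504

V̂(x̄_st) ≈ 27.1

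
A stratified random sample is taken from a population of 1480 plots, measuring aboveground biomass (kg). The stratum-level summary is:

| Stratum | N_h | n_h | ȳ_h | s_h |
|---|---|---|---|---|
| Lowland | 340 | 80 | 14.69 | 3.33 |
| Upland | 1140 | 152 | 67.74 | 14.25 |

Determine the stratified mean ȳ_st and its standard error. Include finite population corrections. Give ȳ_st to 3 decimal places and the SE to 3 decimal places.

ȳ_st = Σ W_h ȳ_h = (340·14.69 + 1140·67.74)/1480 = 55.55284
V̂(ȳ_st) = Σ W_h² (1 − n_h/N_h) s_h²/n_h, with W_h = N_h/N and N = 1480:
  stratum Lowland: (340/1480)²·(1 − 80/340)·3.33²/80 = 0.00559406
  stratum Upland: (1140/1480)²·(1 − 152/1140)·14.25²/152 = 0.686949
V̂(ȳ_st) = 0.692543
SE(ȳ_st) = √0.692543 = 0.832192

ȳ_st ≈ 55.553, SE ≈ 0.832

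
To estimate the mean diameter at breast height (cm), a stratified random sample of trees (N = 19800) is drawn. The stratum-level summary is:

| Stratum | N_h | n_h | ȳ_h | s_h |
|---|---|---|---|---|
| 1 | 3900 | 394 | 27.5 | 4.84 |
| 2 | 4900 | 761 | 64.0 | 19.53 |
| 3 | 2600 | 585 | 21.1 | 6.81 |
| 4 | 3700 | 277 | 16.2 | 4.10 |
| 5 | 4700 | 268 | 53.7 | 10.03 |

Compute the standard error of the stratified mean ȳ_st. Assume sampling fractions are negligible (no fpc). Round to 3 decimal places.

V̂(ȳ_st) = Σ W_h² s_h²/n_h, with W_h = N_h/N and N = 19800:
  stratum 1: (3900/19800)²·4.84²/394 = 0.00230671
  stratum 2: (4900/19800)²·19.53²/761 = 0.030696
  stratum 3: (2600/19800)²·6.81²/585 = 0.00136696
  stratum 4: (3700/19800)²·4.10²/277 = 0.00211915
  stratum 5: (4700/19800)²·10.03²/268 = 0.0211511
V̂(ȳ_st) = 0.0576399
SE(ȳ_st) = √0.0576399 = 0.240083

SE(ȳ_st) ≈ 0.240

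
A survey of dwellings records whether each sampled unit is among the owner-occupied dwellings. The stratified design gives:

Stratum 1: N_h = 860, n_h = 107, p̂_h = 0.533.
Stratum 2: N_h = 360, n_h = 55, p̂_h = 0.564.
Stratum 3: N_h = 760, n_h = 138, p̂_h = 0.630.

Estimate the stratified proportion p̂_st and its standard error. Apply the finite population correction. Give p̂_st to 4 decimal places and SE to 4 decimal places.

p̂_st ≈ 0.5759, SE ≈ 0.0268

N = 1980; stratum weights W_h = N_h/N.
p̂_st = Σ W_h p̂_h = (860·0.533 + 360·0.564 + 760·0.630)/1980 = 0.57587
V̂(p̂_st) = Σ W_h² (1 − n_h/N_h) p̂_h(1−p̂_h)/(n_h−1):
  stratum 1: (860/1980)²·(1 − 107/860)·0.533·0.467/106 = 0.000387883
  stratum 2: (360/1980)²·(1 − 55/360)·0.564·0.436/54 = 0.000127539
  stratum 3: (760/1980)²·(1 − 138/760)·0.630·0.370/137 = 0.000205161
V̂(p̂_st) = 0.000720584; SE = √V̂ = 0.0268437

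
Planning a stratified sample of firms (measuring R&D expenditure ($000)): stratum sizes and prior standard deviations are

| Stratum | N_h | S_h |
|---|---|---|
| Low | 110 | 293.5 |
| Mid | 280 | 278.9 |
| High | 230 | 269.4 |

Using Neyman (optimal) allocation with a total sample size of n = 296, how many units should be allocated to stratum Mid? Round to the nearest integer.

Neyman allocation: n_h = n · N_h S_h / Σ N_i S_i, with n = 296.
  stratum Low: N_h·S_h = 110·293.5 = 32285.00
  stratum Mid: N_h·S_h = 280·278.9 = 78092.00
  stratum High: N_h·S_h = 230·269.4 = 61962.00
Σ N_h S_h = 172339.00
n for stratum Mid = 296·78092.00/172339.00 = 134.127 → 134

134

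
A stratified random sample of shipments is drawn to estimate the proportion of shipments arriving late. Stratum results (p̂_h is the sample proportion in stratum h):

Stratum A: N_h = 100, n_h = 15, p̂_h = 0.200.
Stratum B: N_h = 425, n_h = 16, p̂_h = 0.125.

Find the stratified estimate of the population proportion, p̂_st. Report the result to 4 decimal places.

N = 525; stratum weights W_h = N_h/N.
p̂_st = Σ W_h p̂_h = (100·0.200 + 425·0.125)/525 = 0.13929

p̂_st ≈ 0.1393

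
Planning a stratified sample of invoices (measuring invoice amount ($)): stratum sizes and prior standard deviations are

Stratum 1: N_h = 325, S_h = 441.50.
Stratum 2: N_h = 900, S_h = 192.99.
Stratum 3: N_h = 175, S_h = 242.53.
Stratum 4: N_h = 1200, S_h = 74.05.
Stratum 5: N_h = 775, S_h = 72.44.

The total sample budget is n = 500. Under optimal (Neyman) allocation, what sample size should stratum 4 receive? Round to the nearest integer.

Neyman allocation: n_h = n · N_h S_h / Σ N_i S_i, with n = 500.
  stratum 1: N_h·S_h = 325·441.50 = 143487.50
  stratum 2: N_h·S_h = 900·192.99 = 173691.00
  stratum 3: N_h·S_h = 175·242.53 = 42442.75
  stratum 4: N_h·S_h = 1200·74.05 = 88860.00
  stratum 5: N_h·S_h = 775·72.44 = 56141.00
Σ N_h S_h = 504622.25
n for stratum 4 = 500·88860.00/504622.25 = 88.046 → 88

88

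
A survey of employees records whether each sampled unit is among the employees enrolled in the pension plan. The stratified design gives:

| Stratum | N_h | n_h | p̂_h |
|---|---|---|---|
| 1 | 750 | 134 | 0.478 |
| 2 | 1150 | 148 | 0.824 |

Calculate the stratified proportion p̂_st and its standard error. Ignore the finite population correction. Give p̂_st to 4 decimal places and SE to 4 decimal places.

N = 1900; stratum weights W_h = N_h/N.
p̂_st = Σ W_h p̂_h = (750·0.478 + 1150·0.824)/1900 = 0.68742
V̂(p̂_st) = Σ W_h² p̂_h(1−p̂_h)/(n_h−1):
  stratum 1: (750/1900)²·0.478·0.522/133 = 0.000292322
  stratum 2: (1150/1900)²·0.824·0.176/147 = 0.000361419
V̂(p̂_st) = 0.000653741; SE = √V̂ = 0.0255684

p̂_st ≈ 0.6874, SE ≈ 0.0256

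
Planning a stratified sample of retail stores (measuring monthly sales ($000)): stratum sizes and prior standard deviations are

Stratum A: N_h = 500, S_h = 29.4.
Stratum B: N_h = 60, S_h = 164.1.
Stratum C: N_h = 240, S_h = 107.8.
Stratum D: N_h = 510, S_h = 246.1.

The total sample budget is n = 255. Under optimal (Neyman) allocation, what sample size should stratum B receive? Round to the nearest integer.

Neyman allocation: n_h = n · N_h S_h / Σ N_i S_i, with n = 255.
  stratum A: N_h·S_h = 500·29.4 = 14700.00
  stratum B: N_h·S_h = 60·164.1 = 9846.00
  stratum C: N_h·S_h = 240·107.8 = 25872.00
  stratum D: N_h·S_h = 510·246.1 = 125511.00
Σ N_h S_h = 175929.00
n for stratum B = 255·9846.00/175929.00 = 14.271 → 14

14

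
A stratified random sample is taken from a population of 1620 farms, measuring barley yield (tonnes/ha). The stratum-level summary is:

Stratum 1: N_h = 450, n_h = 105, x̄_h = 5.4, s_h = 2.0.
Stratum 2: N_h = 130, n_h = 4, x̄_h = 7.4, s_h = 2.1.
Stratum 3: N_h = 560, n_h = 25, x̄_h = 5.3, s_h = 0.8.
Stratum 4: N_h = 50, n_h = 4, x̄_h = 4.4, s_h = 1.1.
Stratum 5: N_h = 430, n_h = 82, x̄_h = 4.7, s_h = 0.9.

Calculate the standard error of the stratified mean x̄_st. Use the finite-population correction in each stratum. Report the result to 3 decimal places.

SE(x̄_st) ≈ 0.114

V̂(x̄_st) = Σ W_h² (1 − n_h/N_h) s_h²/n_h, with W_h = N_h/N and N = 1620:
  stratum 1: (450/1620)²·(1 − 105/450)·2.0²/105 = 0.00225358
  stratum 2: (130/1620)²·(1 − 4/130)·2.1²/4 = 0.00688117
  stratum 3: (560/1620)²·(1 − 25/560)·0.8²/25 = 0.00292248
  stratum 4: (50/1620)²·(1 − 4/50)·1.1²/4 = 0.000265108
  stratum 5: (430/1620)²·(1 − 82/430)·0.9²/82 = 0.000563234
V̂(x̄_st) = 0.0128856
SE(x̄_st) = √0.0128856 = 0.113515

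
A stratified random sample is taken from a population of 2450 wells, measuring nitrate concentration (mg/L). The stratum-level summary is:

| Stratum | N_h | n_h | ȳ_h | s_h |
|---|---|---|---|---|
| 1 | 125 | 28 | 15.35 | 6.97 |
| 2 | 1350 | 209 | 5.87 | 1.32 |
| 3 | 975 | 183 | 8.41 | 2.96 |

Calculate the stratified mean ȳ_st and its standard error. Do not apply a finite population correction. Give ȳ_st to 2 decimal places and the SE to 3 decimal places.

ȳ_st ≈ 7.36, SE ≈ 0.121

ȳ_st = Σ W_h ȳ_h = (125·15.35 + 1350·5.87 + 975·8.41)/2450 = 7.36449
V̂(ȳ_st) = Σ W_h² s_h²/n_h, with W_h = N_h/N and N = 2450:
  stratum 1: (125/2450)²·6.97²/28 = 0.00451643
  stratum 2: (1350/2450)²·1.32²/209 = 0.00253126
  stratum 3: (975/2450)²·2.96²/183 = 0.00758245
V̂(ȳ_st) = 0.0146301
SE(ȳ_st) = √0.0146301 = 0.120955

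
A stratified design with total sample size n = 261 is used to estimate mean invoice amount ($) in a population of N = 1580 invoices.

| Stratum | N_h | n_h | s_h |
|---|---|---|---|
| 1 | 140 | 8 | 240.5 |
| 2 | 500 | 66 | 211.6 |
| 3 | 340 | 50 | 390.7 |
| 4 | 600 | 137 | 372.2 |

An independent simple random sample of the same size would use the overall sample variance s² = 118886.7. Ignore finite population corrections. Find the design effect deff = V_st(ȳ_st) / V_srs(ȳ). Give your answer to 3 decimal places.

deff ≈ 0.904

V̂(ȳ_st) = Σ W_h² s_h²/n_h, with W_h = N_h/N and N = 1580:
  stratum 1: (140/1580)²·240.5²/8 = 56.7652
  stratum 2: (500/1580)²·211.6²/66 = 67.9381
  stratum 3: (340/1580)²·390.7²/50 = 141.371
  stratum 4: (600/1580)²·372.2²/137 = 145.821
V_st = 411.895
V_srs = s²/n = 118886.7/261 = 455.505
deff = V_st / V_srs = 411.895/455.505 = 0.9043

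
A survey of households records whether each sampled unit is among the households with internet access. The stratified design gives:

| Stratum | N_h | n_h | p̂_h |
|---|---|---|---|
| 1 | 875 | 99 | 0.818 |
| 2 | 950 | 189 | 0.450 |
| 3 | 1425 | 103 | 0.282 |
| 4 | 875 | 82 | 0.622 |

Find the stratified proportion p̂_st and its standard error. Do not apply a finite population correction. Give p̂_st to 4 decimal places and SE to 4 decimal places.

N = 4125; stratum weights W_h = N_h/N.
p̂_st = Σ W_h p̂_h = (875·0.818 + 950·0.450 + 1425·0.282 + 875·0.622)/4125 = 0.50651
V̂(p̂_st) = Σ W_h² p̂_h(1−p̂_h)/(n_h−1):
  stratum 1: (875/4125)²·0.818·0.182/98 = 6.83545e-05
  stratum 2: (950/4125)²·0.450·0.550/188 = 6.98259e-05
  stratum 3: (1425/4125)²·0.282·0.718/102 = 0.000236895
  stratum 4: (875/4125)²·0.622·0.378/81 = 0.000130607
V̂(p̂_st) = 0.000505682; SE = √V̂ = 0.0224874

p̂_st ≈ 0.5065, SE ≈ 0.0225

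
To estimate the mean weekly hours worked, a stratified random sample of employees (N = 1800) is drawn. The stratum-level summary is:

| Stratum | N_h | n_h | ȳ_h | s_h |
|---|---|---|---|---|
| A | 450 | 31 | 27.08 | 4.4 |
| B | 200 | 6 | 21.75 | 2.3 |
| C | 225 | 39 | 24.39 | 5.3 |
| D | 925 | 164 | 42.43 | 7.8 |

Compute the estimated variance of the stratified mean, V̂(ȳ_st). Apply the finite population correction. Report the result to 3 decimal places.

V̂(ȳ_st) = Σ W_h² (1 − n_h/N_h) s_h²/n_h, with W_h = N_h/N and N = 1800:
  stratum A: (450/1800)²·(1 − 31/450)·4.4²/31 = 0.0363434
  stratum B: (200/1800)²·(1 − 6/200)·2.3²/6 = 0.0105582
  stratum C: (225/1800)²·(1 − 39/225)·5.3²/39 = 0.00930331
  stratum D: (925/1800)²·(1 − 164/925)·7.8²/164 = 0.0805985
V̂(ȳ_st) = 0.136803

V̂(ȳ_st) ≈ 0.137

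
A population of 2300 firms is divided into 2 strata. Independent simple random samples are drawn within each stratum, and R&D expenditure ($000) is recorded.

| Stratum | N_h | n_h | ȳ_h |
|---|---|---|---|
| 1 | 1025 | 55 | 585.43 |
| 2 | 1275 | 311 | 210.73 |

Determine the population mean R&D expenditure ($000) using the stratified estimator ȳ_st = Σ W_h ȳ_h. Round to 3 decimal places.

ȳ_st ≈ 377.716

N = Σ N_h = 2300. Stratum weights W_h = N_h/N.
ȳ_st = (1025·585.43 + 1275·210.73) / 2300 = 377.71587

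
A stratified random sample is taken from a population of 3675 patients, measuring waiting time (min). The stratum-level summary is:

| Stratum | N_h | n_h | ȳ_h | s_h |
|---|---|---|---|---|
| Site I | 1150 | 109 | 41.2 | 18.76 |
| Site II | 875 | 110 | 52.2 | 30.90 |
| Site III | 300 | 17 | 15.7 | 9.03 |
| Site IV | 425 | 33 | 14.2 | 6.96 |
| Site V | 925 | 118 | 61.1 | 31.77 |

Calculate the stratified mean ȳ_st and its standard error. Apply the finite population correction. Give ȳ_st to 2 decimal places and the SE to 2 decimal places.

ȳ_st ≈ 43.62, SE ≈ 1.11

ȳ_st = Σ W_h ȳ_h = (1150·41.2 + 875·52.2 + 300·15.7 + 425·14.2 + 925·61.1)/3675 = 43.62381
V̂(ȳ_st) = Σ W_h² (1 − n_h/N_h) s_h²/n_h, with W_h = N_h/N and N = 3675:
  stratum Site I: (1150/3675)²·(1 − 109/1150)·18.76²/109 = 0.286202
  stratum Site II: (875/3675)²·(1 − 110/875)·30.90²/110 = 0.430209
  stratum Site III: (300/3675)²·(1 − 17/300)·9.03²/17 = 0.0301522
  stratum Site IV: (425/3675)²·(1 − 33/425)·6.96²/33 = 0.0181078
  stratum Site V: (925/3675)²·(1 − 118/925)·31.77²/118 = 0.472773
V̂(ȳ_st) = 1.23744
SE(ȳ_st) = √1.23744 = 1.1124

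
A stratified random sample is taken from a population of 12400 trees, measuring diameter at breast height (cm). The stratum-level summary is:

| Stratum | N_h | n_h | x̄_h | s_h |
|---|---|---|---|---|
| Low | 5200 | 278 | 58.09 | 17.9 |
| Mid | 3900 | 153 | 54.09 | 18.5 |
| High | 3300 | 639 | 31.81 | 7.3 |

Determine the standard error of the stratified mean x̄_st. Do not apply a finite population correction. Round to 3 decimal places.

V̂(x̄_st) = Σ W_h² s_h²/n_h, with W_h = N_h/N and N = 12400:
  stratum Low: (5200/12400)²·17.9²/278 = 0.202686
  stratum Mid: (3900/12400)²·18.5²/153 = 0.221278
  stratum High: (3300/12400)²·7.3²/639 = 0.00590649
V̂(x̄_st) = 0.429871
SE(x̄_st) = √0.429871 = 0.655645

SE(x̄_st) ≈ 0.656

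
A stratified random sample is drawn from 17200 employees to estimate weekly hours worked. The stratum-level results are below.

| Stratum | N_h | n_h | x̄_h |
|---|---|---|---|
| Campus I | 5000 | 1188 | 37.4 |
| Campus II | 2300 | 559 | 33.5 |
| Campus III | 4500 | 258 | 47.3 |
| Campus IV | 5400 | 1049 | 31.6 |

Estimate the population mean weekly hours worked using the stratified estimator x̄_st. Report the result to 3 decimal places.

N = Σ N_h = 17200. Stratum weights W_h = N_h/N.
x̄_st = (5000·37.4 + 2300·33.5 + 4500·47.3 + 5400·31.6) / 17200 = 37.64767

x̄_st ≈ 37.648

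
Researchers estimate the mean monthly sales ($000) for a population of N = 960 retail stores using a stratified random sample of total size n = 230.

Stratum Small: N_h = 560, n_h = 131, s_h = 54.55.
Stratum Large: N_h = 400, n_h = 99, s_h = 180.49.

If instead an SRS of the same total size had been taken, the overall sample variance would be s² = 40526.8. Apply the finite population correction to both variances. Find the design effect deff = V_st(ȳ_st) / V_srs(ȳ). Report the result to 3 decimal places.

V̂(ȳ_st) = Σ W_h² (1 − n_h/N_h) s_h²/n_h, with W_h = N_h/N and N = 960:
  stratum Small: (560/960)²·(1 − 131/560)·54.55²/131 = 5.92135
  stratum Large: (400/960)²·(1 − 99/400)·180.49²/99 = 42.9888
V_st = 48.9101
V_srs = (1 − 230/960)·40526.8/230 = 133.988
deff = V_st / V_srs = 48.9101/133.988 = 0.3650

deff ≈ 0.365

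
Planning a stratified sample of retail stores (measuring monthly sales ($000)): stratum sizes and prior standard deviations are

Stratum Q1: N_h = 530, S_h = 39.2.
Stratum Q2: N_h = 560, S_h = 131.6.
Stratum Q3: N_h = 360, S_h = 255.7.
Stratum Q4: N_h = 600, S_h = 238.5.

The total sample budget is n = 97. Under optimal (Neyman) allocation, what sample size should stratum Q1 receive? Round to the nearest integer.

6

Neyman allocation: n_h = n · N_h S_h / Σ N_i S_i, with n = 97.
  stratum Q1: N_h·S_h = 530·39.2 = 20776.00
  stratum Q2: N_h·S_h = 560·131.6 = 73696.00
  stratum Q3: N_h·S_h = 360·255.7 = 92052.00
  stratum Q4: N_h·S_h = 600·238.5 = 143100.00
Σ N_h S_h = 329624.00
n for stratum Q1 = 97·20776.00/329624.00 = 6.114 → 6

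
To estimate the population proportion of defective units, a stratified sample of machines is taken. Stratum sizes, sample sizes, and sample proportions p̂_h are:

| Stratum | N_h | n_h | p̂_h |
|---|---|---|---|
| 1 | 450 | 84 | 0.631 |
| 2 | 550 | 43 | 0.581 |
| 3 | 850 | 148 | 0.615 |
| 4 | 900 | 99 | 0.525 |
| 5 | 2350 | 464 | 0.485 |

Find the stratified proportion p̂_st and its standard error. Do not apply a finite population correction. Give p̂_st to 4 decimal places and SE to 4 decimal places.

N = 5100; stratum weights W_h = N_h/N.
p̂_st = Σ W_h p̂_h = (450·0.631 + 550·0.581 + 850·0.615 + 900·0.525 + 2350·0.485)/5100 = 0.53696
V̂(p̂_st) = Σ W_h² p̂_h(1−p̂_h)/(n_h−1):
  stratum 1: (450/5100)²·0.631·0.369/83 = 2.18405e-05
  stratum 2: (550/5100)²·0.581·0.419/42 = 6.74102e-05
  stratum 3: (850/5100)²·0.615·0.385/147 = 4.47421e-05
  stratum 4: (900/5100)²·0.525·0.475/98 = 7.92449e-05
  stratum 5: (2350/5100)²·0.485·0.515/463 = 0.000114542
V̂(p̂_st) = 0.000327779; SE = √V̂ = 0.0181047

p̂_st ≈ 0.5370, SE ≈ 0.0181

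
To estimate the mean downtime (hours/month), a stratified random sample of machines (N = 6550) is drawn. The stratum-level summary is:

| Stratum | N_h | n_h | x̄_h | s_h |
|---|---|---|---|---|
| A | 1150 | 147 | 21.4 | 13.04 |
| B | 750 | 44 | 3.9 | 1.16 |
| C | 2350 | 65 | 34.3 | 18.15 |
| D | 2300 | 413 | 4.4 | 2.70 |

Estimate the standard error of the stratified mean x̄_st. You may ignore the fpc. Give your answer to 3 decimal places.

SE(x̄_st) ≈ 0.831

V̂(x̄_st) = Σ W_h² s_h²/n_h, with W_h = N_h/N and N = 6550:
  stratum A: (1150/6550)²·13.04²/147 = 0.0356575
  stratum B: (750/6550)²·1.16²/44 = 0.000400962
  stratum C: (2350/6550)²·18.15²/65 = 0.652369
  stratum D: (2300/6550)²·2.70²/413 = 0.00217646
V̂(x̄_st) = 0.690603
SE(x̄_st) = √0.690603 = 0.831026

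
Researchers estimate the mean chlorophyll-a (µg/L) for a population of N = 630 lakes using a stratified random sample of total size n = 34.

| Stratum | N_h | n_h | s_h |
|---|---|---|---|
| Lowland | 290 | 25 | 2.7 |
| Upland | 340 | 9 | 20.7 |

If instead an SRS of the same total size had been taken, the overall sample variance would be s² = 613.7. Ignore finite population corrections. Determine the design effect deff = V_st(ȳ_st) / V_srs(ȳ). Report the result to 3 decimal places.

deff ≈ 0.772

V̂(ȳ_st) = Σ W_h² s_h²/n_h, with W_h = N_h/N and N = 630:
  stratum Lowland: (290/630)²·2.7²/25 = 0.0617878
  stratum Upland: (340/630)²·20.7²/9 = 13.8668
V_st = 13.9285
V_srs = s²/n = 613.7/34 = 18.05
deff = V_st / V_srs = 13.9285/18.05 = 0.7717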